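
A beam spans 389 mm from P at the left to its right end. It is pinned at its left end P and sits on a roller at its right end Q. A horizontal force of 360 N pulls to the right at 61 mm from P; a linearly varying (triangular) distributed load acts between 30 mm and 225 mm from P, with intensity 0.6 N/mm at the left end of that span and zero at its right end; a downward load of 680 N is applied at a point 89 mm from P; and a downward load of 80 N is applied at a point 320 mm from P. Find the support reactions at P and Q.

Resultant of the triangular load: ½ × 0.6 × 195 = 58.5 N, acting at 95 mm from P (one-third of the span from the peak).
ΣM about P: Q_y·389 − (½·0.6·195)·95 − 680·89 − 80·320 = 0 → Q_y = 91677.5/389 = 235.675 ≈ 235.7 N.
ΣF_y = 0: P_y + 235.675 − ½·0.6·195 − 680 − 80 = 0 → P_y = 582.8 N.
ΣF_x = 0: P_x + 360 = 0 → P_x = -360.0 N.

P_x = -360.0 N, P_y = 582.8 N, Q_y = 235.7 N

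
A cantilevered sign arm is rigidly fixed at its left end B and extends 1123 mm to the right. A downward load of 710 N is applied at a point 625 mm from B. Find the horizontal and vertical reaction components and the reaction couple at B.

B_x = 0, B_y = 710.0 N, M_B = 443800 N·mm

ΣF_x = 0: B_x = 0.
ΣF_y = 0: B_y − 710 = 0 → B_y = 710.0 N.
ΣM about B: M_B − 710·625 = 0 → M_B = 443800 N·mm.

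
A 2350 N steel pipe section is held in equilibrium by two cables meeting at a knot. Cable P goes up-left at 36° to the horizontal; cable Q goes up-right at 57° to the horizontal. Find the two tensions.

ΣF_x = 0: −T_P·cos36° + T_Q·cos57° = 0 → T_Q = 1.48542·T_P.
ΣF_y = 0: T_P·sin36° + T_Q·sin57° = 2350.
Substitute: T_P·(0.587785 + 1.48542·0.838671) = 2350 → T_P = 1281.66 ≈ 1282 N.
Then T_Q = 1.48542 × 1281.66 = 1904 N.

T_P = 1282 N, T_Q = 1904 N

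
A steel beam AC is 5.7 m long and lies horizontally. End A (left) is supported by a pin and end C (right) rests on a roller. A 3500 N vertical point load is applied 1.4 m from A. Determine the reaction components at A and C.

A_x = 0, A_y = 2640 N, C_y = 859.6 N

ΣM about A: C_y·5.7 − 3500·1.4 = 0 → C_y = 4900/5.7 = 859.649 ≈ 859.6 N.
ΣF_y = 0: A_y + 859.649 − 3500 = 0 → A_y = 2640 N.
ΣF_x = 0: no horizontal applied forces, so A_x = 0.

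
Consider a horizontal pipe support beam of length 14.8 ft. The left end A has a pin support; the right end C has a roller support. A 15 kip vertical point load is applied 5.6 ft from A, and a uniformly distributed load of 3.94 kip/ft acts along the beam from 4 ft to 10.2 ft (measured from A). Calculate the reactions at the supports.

Resultant of the distributed load: 3.94 × 6.2 = 24.428 kip at 7.1 ft from A.
Taking moments about A: C_y·14.8 − 15·5.6 − (3.94·6.2)·7.1 = 0 → C_y = 257.4388/14.8 = 17.3945 ≈ 17.39 kip.
ΣF_y = 0: A_y + 17.3945 − 15 − 3.94·6.2 = 0 → A_y = 22.03 kip.
ΣF_x = 0: no horizontal applied forces, so A_x = 0.

A_x = 0, A_y = 22.03 kip, C_y = 17.39 kip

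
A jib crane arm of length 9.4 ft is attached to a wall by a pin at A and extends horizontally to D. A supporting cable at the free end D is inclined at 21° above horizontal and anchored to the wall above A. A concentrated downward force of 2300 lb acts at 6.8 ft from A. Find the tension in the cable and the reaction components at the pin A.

T = 4643 lb, A_x = 4334 lb, A_y = 636.2 lb

ΣM about A: T·sin21°·9.4 − 2300·6.8 = 0 → T = 15640/(9.4·0.358368) = 4642.8 ≈ 4643 lb.
ΣF_x = 0: A_x − T·cos21° = 0 → A_x = 4642.8 × 0.93358 = 4334 lb.
ΣF_y = 0: A_y + T·sin21° − 2300 = 0 → A_y = 2300 − 4642.8 × 0.358368 = 636.2 lb.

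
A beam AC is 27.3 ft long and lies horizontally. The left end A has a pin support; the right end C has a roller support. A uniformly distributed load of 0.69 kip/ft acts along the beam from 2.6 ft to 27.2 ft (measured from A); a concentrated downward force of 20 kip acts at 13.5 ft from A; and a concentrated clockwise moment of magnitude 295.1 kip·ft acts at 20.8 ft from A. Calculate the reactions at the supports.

Resultant of the distributed load: 0.69 × 24.6 = 16.974 kip at 14.9 ft from A.
Taking moments about A: C_y·27.3 − (0.69·24.6)·14.9 − 20·13.5 − 295.1 = 0 → C_y = 818.0126/27.3 = 29.9638 ≈ 29.96 kip.
ΣF_y = 0: A_y + 29.9638 − 0.69·24.6 − 20 = 0 → A_y = 7.010 kip.
ΣF_x = 0: no horizontal applied forces, so A_x = 0.

A_x = 0, A_y = 7.010 kip, C_y = 29.96 kip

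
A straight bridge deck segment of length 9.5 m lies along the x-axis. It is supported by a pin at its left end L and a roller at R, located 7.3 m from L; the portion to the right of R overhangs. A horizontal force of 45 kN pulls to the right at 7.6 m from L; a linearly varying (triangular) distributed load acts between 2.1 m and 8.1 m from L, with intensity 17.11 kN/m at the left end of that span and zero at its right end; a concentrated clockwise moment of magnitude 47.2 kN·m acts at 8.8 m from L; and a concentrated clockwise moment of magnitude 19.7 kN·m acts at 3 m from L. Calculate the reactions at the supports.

L_x = -45.00 kN, L_y = 13.34 kN, R_y = 37.99 kN

Resultant of the triangular load: ½ × 17.11 × 6 = 51.33 kN, acting at 4.1 m from L (one-third of the span from the peak).
Taking moments about L: R_y·7.3 − (½·17.11·6)·4.1 − 47.2 − 19.7 = 0 → R_y = 277.353/7.3 = 37.9936 ≈ 37.99 kN.
ΣF_y = 0: L_y + 37.9936 − ½·17.11·6 = 0 → L_y = 13.34 kN.
ΣF_x = 0: L_x + 45 = 0 → L_x = -45.00 kN.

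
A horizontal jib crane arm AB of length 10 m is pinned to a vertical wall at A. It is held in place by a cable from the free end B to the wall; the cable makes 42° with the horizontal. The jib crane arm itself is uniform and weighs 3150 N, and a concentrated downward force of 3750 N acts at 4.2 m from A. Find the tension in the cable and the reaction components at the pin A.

ΣM about A: T·sin42°·10 − 3150·5 − 3750·4.2 = 0 → T = 31500/(10·0.669131) = 4707.6 ≈ 4708 N.
ΣF_x = 0: A_x − T·cos42° = 0 → A_x = 4707.6 × 0.743145 = 3498 N.
ΣF_y = 0: A_y + T·sin42° − 3150 − 3750 = 0 → A_y = 6900 − 4707.6 × 0.669131 = 3750 N.

T = 4708 N, A_x = 3498 N, A_y = 3750 N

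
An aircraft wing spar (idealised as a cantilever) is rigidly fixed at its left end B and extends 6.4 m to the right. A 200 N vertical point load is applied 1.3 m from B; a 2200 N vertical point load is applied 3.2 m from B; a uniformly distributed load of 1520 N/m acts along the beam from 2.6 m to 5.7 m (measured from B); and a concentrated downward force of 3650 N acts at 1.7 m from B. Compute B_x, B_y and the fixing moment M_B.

Resultant of the distributed load: 1520 × 3.1 = 4712 N at 4.15 m from B.
ΣF_x = 0: B_x = 0.
ΣF_y = 0: B_y − 200 − 2200 − 1520·3.1 − 3650 = 0 → B_y = 10760 N.
ΣM about B: M_B − 200·1.3 − 2200·3.2 − (1520·3.1)·4.15 − 3650·1.7 = 0 → M_B = 33060 N·m.

B_x = 0, B_y = 10760 N, M_B = 33060 N·m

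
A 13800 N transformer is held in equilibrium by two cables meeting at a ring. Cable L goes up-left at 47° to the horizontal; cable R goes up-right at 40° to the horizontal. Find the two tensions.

T_L = 10590 N, T_R = 9424 N

ΣF_x = 0: −T_L·cos47° + T_R·cos40° = 0 → T_R = 0.890286·T_L.
ΣF_y = 0: T_L·sin47° + T_R·sin40° = 13800.
Substitute: T_L·(0.731354 + 0.890286·0.642788) = 13800 → T_L = 10585.9 ≈ 10590 N.
Then T_R = 0.890286 × 10585.9 = 9424 N.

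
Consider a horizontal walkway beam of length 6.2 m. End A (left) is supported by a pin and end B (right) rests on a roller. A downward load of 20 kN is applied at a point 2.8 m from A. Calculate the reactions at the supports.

Taking moments about A: B_y·6.2 − 20·2.8 = 0 → B_y = 56/6.2 = 9.03226 ≈ 9.032 kN.
ΣF_y = 0: A_y + 9.03226 − 20 = 0 → A_y = 10.97 kN.
ΣF_x = 0: no horizontal applied forces, so A_x = 0.

A_x = 0, A_y = 10.97 kN, B_y = 9.032 kN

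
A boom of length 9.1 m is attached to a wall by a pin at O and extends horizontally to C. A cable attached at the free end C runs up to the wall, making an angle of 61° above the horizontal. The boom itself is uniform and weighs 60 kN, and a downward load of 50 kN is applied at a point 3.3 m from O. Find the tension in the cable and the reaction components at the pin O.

T = 55.03 kN, O_x = 26.68 kN, O_y = 61.87 kN

ΣM about O: T·sin61°·9.1 − 60·4.55 − 50·3.3 = 0 → T = 438/(9.1·0.87462) = 55.0317 ≈ 55.03 kN.
ΣF_x = 0: O_x − T·cos61° = 0 → O_x = 55.0317 × 0.48481 = 26.68 kN.
ΣF_y = 0: O_y + T·sin61° − 60 − 50 = 0 → O_y = 110 − 55.0317 × 0.87462 = 61.87 kN.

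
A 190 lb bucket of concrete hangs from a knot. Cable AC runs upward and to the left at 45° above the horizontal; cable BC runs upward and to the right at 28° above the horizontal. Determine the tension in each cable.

ΣF_x = 0: −T_AC·cos45° + T_BC·cos28° = 0 → T_BC = 0.800848·T_AC.
ΣF_y = 0: T_AC·sin45° + T_BC·sin28° = 190.
Substitute: T_AC·(0.707107 + 0.800848·0.469472) = 190 → T_AC = 175.425 ≈ 175.4 lb.
Then T_BC = 0.800848 × 175.425 = 140.5 lb.

T_AC = 175.4 lb, T_BC = 140.5 lb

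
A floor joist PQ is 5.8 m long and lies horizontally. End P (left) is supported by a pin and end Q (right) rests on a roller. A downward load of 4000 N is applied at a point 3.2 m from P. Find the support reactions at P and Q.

P_x = 0, P_y = 1793 N, Q_y = 2207 N

Moments about P: Q_y·5.8 − 4000·3.2 = 0 → Q_y = 12800/5.8 = 2206.9 ≈ 2207 N.
ΣF_y = 0: P_y + 2206.9 − 4000 = 0 → P_y = 1793 N.
ΣF_x = 0: no horizontal applied forces, so P_x = 0.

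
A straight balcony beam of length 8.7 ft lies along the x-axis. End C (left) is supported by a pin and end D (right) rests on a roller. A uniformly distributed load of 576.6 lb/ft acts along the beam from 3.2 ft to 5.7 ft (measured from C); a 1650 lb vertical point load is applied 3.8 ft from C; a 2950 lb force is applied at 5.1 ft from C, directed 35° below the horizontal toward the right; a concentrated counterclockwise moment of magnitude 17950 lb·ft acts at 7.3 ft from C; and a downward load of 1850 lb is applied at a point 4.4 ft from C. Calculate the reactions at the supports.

Resultant of the distributed load: 576.6 × 2.5 = 1441.5 lb at 4.45 ft from C.
ΣM about C: D_y·8.7 − (576.6·2.5)·4.45 − 1650·3.8 − 2950·sin35°·5.1 + 17950 − 1850·4.4 = 0 → D_y = 11504.1/8.7 = 1322.31 ≈ 1322 lb.
ΣF_y = 0: C_y + 1322.31 − 576.6·2.5 − 1650 − 2950·sin35° − 1850 = 0 → C_y = 5311 lb.
ΣF_x = 0: C_x + 2950·cos35° = 0 → C_x = -2416 lb.

C_x = -2416 lb, C_y = 5311 lb, D_y = 1322 lb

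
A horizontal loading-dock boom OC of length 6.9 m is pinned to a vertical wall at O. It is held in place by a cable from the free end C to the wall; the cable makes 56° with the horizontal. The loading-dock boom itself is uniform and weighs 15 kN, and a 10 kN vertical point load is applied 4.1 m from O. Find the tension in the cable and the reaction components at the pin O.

ΣM about O: T·sin56°·6.9 − 15·3.45 − 10·4.1 = 0 → T = 92.75/(6.9·0.829038) = 16.214 ≈ 16.21 kN.
ΣF_x = 0: O_x − T·cos56° = 0 → O_x = 16.214 × 0.559193 = 9.067 kN.
ΣF_y = 0: O_y + T·sin56° − 15 − 10 = 0 → O_y = 25 − 16.214 × 0.829038 = 11.56 kN.

T = 16.21 kN, O_x = 9.067 kN, O_y = 11.56 kN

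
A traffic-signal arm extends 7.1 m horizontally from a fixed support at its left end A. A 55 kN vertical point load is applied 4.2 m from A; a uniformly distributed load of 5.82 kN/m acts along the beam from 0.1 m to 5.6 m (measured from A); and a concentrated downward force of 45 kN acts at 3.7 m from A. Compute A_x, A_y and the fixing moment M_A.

A_x = 0, A_y = 132.0 kN, M_A = 488.7 kN·m

Resultant of the distributed load: 5.82 × 5.5 = 32.01 kN at 2.85 m from A.
ΣF_x = 0: A_x = 0.
ΣF_y = 0: A_y − 55 − 5.82·5.5 − 45 = 0 → A_y = 132.0 kN.
ΣM about A: M_A − 55·4.2 − (5.82·5.5)·2.85 − 45·3.7 = 0 → M_A = 488.7 kN·m.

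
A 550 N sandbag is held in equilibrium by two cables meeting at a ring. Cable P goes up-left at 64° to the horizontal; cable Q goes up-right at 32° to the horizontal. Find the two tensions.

T_P = 469.0 N, T_Q = 242.4 N

ΣF_x = 0: −T_P·cos64° + T_Q·cos32° = 0 → T_Q = 0.516918·T_P.
ΣF_y = 0: T_P·sin64° + T_Q·sin32° = 550.
Substitute: T_P·(0.898794 + 0.516918·0.529919) = 550 → T_P = 468.996 ≈ 469.0 N.
Then T_Q = 0.516918 × 468.996 = 242.4 N.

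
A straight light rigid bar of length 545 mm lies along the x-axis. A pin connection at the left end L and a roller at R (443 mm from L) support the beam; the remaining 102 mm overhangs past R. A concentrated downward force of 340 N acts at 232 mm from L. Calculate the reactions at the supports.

Taking moments about L: R_y·443 − 340·232 = 0 → R_y = 78880/443 = 178.059 ≈ 178.1 N.
ΣF_y = 0: L_y + 178.059 − 340 = 0 → L_y = 161.9 N.
ΣF_x = 0: no horizontal applied forces, so L_x = 0.

L_x = 0, L_y = 161.9 N, R_y = 178.1 N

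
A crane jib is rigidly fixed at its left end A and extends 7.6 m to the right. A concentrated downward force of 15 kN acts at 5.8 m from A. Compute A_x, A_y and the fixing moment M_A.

A_x = 0, A_y = 15.00 kN, M_A = 87.00 kN·m

ΣF_x = 0: A_x = 0.
ΣF_y = 0: A_y − 15 = 0 → A_y = 15.00 kN.
ΣM about A: M_A − 15·5.8 = 0 → M_A = 87.00 kN·m.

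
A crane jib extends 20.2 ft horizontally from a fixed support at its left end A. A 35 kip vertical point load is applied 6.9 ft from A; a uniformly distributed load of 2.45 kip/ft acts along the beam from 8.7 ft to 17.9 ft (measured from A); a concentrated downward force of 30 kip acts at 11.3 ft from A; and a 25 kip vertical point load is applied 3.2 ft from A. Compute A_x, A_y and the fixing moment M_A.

Resultant of the distributed load: 2.45 × 9.2 = 22.54 kip at 13.3 ft from A.
ΣF_x = 0: A_x = 0.
ΣF_y = 0: A_y − 35 − 2.45·9.2 − 30 − 25 = 0 → A_y = 112.5 kip.
ΣM about A: M_A − 35·6.9 − (2.45·9.2)·13.3 − 30·11.3 − 25·3.2 = 0 → M_A = 960.3 kip·ft.

A_x = 0, A_y = 112.5 kip, M_A = 960.3 kip·ft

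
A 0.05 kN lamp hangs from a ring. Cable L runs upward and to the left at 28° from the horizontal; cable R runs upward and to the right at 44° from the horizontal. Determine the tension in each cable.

T_L = 0.03782 kN, T_R = 0.04642 kN

ΣF_x = 0: −T_L·cos28° + T_R·cos44° = 0 → T_R = 1.22744·T_L.
ΣF_y = 0: T_L·sin28° + T_R·sin44° = 0.05.
Substitute: T_L·(0.469472 + 1.22744·0.694658) = 0.05 → T_L = 0.037818 ≈ 0.03782 kN.
Then T_R = 1.22744 × 0.037818 = 0.04642 kN.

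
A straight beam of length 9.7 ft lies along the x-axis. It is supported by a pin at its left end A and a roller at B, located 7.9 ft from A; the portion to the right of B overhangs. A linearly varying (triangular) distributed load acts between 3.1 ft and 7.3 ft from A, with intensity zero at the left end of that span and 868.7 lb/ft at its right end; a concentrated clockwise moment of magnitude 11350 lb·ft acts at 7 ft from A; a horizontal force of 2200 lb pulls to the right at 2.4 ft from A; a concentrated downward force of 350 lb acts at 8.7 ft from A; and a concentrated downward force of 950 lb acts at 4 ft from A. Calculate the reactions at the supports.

A_x = -2200 lb, A_y = -541.3 lb, B_y = 3666 lb

Resultant of the triangular load: ½ × 868.7 × 4.2 = 1824.27 lb, acting at 5.9 ft from A (one-third of the span from the peak).
ΣM about A: B_y·7.9 − (½·868.7·4.2)·5.9 − 11350 − 350·8.7 − 950·4 = 0 → B_y = 28958.193/7.9 = 3665.59 ≈ 3666 lb.
ΣF_y = 0: A_y + 3665.59 − ½·868.7·4.2 − 350 − 950 = 0 → A_y = -541.3 lb.
ΣF_x = 0: A_x + 2200 = 0 → A_x = -2200 lb.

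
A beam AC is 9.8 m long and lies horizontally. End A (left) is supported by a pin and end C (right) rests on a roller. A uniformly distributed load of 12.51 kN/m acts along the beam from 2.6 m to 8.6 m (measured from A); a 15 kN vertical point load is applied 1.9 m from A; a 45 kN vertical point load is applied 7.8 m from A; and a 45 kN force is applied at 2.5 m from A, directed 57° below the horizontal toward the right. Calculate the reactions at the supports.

A_x = -24.51 kN, A_y = 81.56 kN, C_y = 91.24 kN

Resultant of the distributed load: 12.51 × 6 = 75.06 kN at 5.6 m from A.
Taking moments about A: C_y·9.8 − (12.51·6)·5.6 − 15·1.9 − 45·7.8 − 45·sin57°·2.5 = 0 → C_y = 894.186/9.8 = 91.2435 ≈ 91.24 kN.
ΣF_y = 0: A_y + 91.2435 − 12.51·6 − 15 − 45 − 45·sin57° = 0 → A_y = 81.56 kN.
ΣF_x = 0: A_x + 45·cos57° = 0 → A_x = -24.51 kN.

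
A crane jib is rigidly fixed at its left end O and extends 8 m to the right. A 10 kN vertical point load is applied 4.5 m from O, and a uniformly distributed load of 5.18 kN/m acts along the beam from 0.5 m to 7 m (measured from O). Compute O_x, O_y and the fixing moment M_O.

Resultant of the distributed load: 5.18 × 6.5 = 33.67 kN at 3.75 m from O.
ΣF_x = 0: O_x = 0.
ΣF_y = 0: O_y − 10 − 5.18·6.5 = 0 → O_y = 43.67 kN.
ΣM about O: M_O − 10·4.5 − (5.18·6.5)·3.75 = 0 → M_O = 171.3 kN·m.

O_x = 0, O_y = 43.67 kN, M_O = 171.3 kN·m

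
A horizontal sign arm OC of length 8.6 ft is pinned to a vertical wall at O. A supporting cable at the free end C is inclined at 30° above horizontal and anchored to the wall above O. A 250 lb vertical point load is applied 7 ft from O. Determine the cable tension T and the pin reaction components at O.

T = 407.0 lb, O_x = 352.5 lb, O_y = 46.51 lb

ΣM about O: T·sin30°·8.6 − 250·7 = 0 → T = 1750/(8.6·0.5) = 406.977 ≈ 407.0 lb.
ΣF_x = 0: O_x − T·cos30° = 0 → O_x = 406.977 × 0.866025 = 352.5 lb.
ΣF_y = 0: O_y + T·sin30° − 250 = 0 → O_y = 250 − 406.977 × 0.5 = 46.51 lb.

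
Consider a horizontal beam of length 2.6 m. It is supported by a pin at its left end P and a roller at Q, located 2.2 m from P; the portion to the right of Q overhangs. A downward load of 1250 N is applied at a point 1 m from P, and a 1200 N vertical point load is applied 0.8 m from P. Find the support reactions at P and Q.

P_x = 0, P_y = 1445 N, Q_y = 1005 N

Moments about P: Q_y·2.2 − 1250·1 − 1200·0.8 = 0 → Q_y = 2210/2.2 = 1004.55 ≈ 1005 N.
ΣF_y = 0: P_y + 1004.55 − 1250 − 1200 = 0 → P_y = 1445 N.
ΣF_x = 0: no horizontal applied forces, so P_x = 0.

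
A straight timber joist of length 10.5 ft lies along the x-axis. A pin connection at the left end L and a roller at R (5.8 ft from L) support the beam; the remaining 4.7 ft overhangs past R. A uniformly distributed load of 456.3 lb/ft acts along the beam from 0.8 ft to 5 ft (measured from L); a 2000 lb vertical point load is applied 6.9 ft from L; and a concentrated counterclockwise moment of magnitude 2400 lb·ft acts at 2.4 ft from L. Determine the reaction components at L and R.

Resultant of the distributed load: 456.3 × 4.2 = 1916.46 lb at 2.9 ft from L.
Taking moments about L: R_y·5.8 − (456.3·4.2)·2.9 − 2000·6.9 + 2400 = 0 → R_y = 16957.734/5.8 = 2923.75 ≈ 2924 lb.
ΣF_y = 0: L_y + 2923.75 − 456.3·4.2 − 2000 = 0 → L_y = 992.7 lb.
ΣF_x = 0: no horizontal applied forces, so L_x = 0.

L_x = 0, L_y = 992.7 lb, R_y = 2924 lb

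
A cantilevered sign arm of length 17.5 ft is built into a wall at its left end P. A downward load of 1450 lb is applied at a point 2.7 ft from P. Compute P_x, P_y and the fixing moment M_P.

ΣF_x = 0: P_x = 0.
ΣF_y = 0: P_y − 1450 = 0 → P_y = 1450 lb.
ΣM about P: M_P − 1450·2.7 = 0 → M_P = 3915 lb·ft.

P_x = 0, P_y = 1450 lb, M_P = 3915 lb·ft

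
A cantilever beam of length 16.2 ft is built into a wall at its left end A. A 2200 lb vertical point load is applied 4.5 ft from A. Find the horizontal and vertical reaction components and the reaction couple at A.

A_x = 0, A_y = 2200 lb, M_A = 9900 lb·ft

ΣF_x = 0: A_x = 0.
ΣF_y = 0: A_y − 2200 = 0 → A_y = 2200 lb.
ΣM about A: M_A − 2200·4.5 = 0 → M_A = 9900 lb·ft.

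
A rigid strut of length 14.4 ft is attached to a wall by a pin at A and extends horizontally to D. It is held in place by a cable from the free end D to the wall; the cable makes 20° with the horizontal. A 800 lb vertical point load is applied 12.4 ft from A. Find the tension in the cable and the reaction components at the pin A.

ΣM about A: T·sin20°·14.4 − 800·12.4 = 0 → T = 9920/(14.4·0.34202) = 2014.18 ≈ 2014 lb.
ΣF_x = 0: A_x − T·cos20° = 0 → A_x = 2014.18 × 0.939693 = 1893 lb.
ΣF_y = 0: A_y + T·sin20° − 800 = 0 → A_y = 800 − 2014.18 × 0.34202 = 111.1 lb.

T = 2014 lb, A_x = 1893 lb, A_y = 111.1 lb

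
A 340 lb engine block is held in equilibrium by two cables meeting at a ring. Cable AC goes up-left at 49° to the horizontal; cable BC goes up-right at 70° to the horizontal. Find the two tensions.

T_AC = 133.0 lb, T_BC = 255.0 lb

ΣF_x = 0: −T_AC·cos49° + T_BC·cos70° = 0 → T_BC = 1.91819·T_AC.
ΣF_y = 0: T_AC·sin49° + T_BC·sin70° = 340.
Substitute: T_AC·(0.75471 + 1.91819·0.939693) = 340 → T_AC = 132.957 ≈ 133.0 lb.
Then T_BC = 1.91819 × 132.957 = 255.0 lb.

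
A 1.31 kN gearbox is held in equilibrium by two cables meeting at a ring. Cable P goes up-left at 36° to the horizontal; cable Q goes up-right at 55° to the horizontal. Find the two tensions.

T_P = 0.7515 kN, T_Q = 1.060 kN

ΣF_x = 0: −T_P·cos36° + T_Q·cos55° = 0 → T_Q = 1.41048·T_P.
ΣF_y = 0: T_P·sin36° + T_Q·sin55° = 1.31.
Substitute: T_P·(0.587785 + 1.41048·0.819152) = 1.31 → T_P = 0.751499 ≈ 0.7515 kN.
Then T_Q = 1.41048 × 0.751499 = 1.060 kN.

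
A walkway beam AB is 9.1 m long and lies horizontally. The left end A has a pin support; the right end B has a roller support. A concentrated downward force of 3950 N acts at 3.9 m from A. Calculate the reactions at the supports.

Moments about A: B_y·9.1 − 3950·3.9 = 0 → B_y = 15405/9.1 = 1692.86 ≈ 1693 N.
ΣF_y = 0: A_y + 1692.86 − 3950 = 0 → A_y = 2257 N.
ΣF_x = 0: no horizontal applied forces, so A_x = 0.

A_x = 0, A_y = 2257 N, B_y = 1693 N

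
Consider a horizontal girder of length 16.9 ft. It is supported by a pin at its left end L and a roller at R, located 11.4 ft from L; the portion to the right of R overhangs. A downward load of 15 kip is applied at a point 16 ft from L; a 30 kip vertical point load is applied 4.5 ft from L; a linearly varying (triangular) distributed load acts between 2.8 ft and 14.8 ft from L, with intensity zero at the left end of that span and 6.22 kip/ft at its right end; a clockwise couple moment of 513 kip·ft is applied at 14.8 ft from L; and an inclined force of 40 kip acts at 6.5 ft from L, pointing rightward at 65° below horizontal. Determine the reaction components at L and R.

L_x = -16.90 kip, L_y = -15.35 kip, R_y = 133.9 kip

Resultant of the triangular load: ½ × 6.22 × 12 = 37.32 kip, acting at 10.8 ft from L (one-third of the span from the peak).
Taking moments about L: R_y·11.4 − 15·16 − 30·4.5 − (½·6.22·12)·10.8 − 513 − 40·sin65°·6.5 = 0 → R_y = 1526.7/11.4 = 133.921 ≈ 133.9 kip.
ΣF_y = 0: L_y + 133.921 − 15 − 30 − ½·6.22·12 − 40·sin65° = 0 → L_y = -15.35 kip.
ΣF_x = 0: L_x + 40·cos65° = 0 → L_x = -16.90 kip.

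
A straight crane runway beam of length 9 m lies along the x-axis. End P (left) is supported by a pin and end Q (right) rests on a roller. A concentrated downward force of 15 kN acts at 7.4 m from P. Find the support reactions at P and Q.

P_x = 0, P_y = 2.667 kN, Q_y = 12.33 kN

ΣM about P: Q_y·9 − 15·7.4 = 0 → Q_y = 111/9 = 12.3333 ≈ 12.33 kN.
ΣF_y = 0: P_y + 12.3333 − 15 = 0 → P_y = 2.667 kN.
ΣF_x = 0: no horizontal applied forces, so P_x = 0.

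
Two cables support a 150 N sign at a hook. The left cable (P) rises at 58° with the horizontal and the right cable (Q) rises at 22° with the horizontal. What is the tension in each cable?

T_P = 141.2 N, T_Q = 80.71 N

ΣF_x = 0: −T_P·cos58° + T_Q·cos22° = 0 → T_Q = 0.571536·T_P.
ΣF_y = 0: T_P·sin58° + T_Q·sin22° = 150.
Substitute: T_P·(0.848048 + 0.571536·0.374607) = 150 → T_P = 141.223 ≈ 141.2 N.
Then T_Q = 0.571536 × 141.223 = 80.71 N.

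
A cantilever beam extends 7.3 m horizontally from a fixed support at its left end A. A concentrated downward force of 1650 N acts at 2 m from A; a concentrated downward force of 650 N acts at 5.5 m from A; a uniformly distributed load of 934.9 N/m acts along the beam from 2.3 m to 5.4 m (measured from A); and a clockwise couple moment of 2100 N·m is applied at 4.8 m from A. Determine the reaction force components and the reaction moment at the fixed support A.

A_x = 0, A_y = 5198 N, M_A = 20130 N·m

Resultant of the distributed load: 934.9 × 3.1 = 2898.19 N at 3.85 m from A.
ΣF_x = 0: A_x = 0.
ΣF_y = 0: A_y − 1650 − 650 − 934.9·3.1 = 0 → A_y = 5198 N.
ΣM about A: M_A − 1650·2 − 650·5.5 − (934.9·3.1)·3.85 − 2100 = 0 → M_A = 20130 N·m.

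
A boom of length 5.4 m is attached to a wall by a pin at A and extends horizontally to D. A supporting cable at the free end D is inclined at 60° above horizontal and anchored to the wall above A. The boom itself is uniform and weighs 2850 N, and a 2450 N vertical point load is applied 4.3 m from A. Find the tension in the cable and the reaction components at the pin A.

T = 3898 N, A_x = 1949 N, A_y = 1924 N

ΣM about A: T·sin60°·5.4 − 2850·2.7 − 2450·4.3 = 0 → T = 18230/(5.4·0.866025) = 3898.19 ≈ 3898 N.
ΣF_x = 0: A_x − T·cos60° = 0 → A_x = 3898.19 × 0.5 = 1949 N.
ΣF_y = 0: A_y + T·sin60° − 2850 − 2450 = 0 → A_y = 5300 − 3898.19 × 0.866025 = 1924 N.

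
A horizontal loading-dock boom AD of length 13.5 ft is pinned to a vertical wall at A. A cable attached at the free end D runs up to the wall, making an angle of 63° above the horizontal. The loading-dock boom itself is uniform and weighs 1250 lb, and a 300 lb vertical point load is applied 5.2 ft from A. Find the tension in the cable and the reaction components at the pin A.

T = 831.1 lb, A_x = 377.3 lb, A_y = 809.4 lb

ΣM about A: T·sin63°·13.5 − 1250·6.75 − 300·5.2 = 0 → T = 9997.5/(13.5·0.891007) = 831.144 ≈ 831.1 lb.
ΣF_x = 0: A_x − T·cos63° = 0 → A_x = 831.144 × 0.45399 = 377.3 lb.
ΣF_y = 0: A_y + T·sin63° − 1250 − 300 = 0 → A_y = 1550 − 831.144 × 0.891007 = 809.4 lb.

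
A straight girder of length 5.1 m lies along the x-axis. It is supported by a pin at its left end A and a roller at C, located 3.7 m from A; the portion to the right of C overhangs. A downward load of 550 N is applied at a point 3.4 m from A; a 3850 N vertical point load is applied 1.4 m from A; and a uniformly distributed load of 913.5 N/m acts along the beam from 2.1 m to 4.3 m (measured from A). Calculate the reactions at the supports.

A_x = 0, A_y = 2709 N, C_y = 3700 N

Resultant of the distributed load: 913.5 × 2.2 = 2009.7 N at 3.2 m from A.
ΣM about A: C_y·3.7 − 550·3.4 − 3850·1.4 − (913.5·2.2)·3.2 = 0 → C_y = 13691.04/3.7 = 3700.28 ≈ 3700 N.
ΣF_y = 0: A_y + 3700.28 − 550 − 3850 − 913.5·2.2 = 0 → A_y = 2709 N.
ΣF_x = 0: no horizontal applied forces, so A_x = 0.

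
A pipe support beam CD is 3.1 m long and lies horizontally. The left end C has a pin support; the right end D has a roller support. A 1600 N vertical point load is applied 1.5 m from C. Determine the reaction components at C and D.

ΣM about C: D_y·3.1 − 1600·1.5 = 0 → D_y = 2400/3.1 = 774.194 ≈ 774.2 N.
ΣF_y = 0: C_y + 774.194 − 1600 = 0 → C_y = 825.8 N.
ΣF_x = 0: no horizontal applied forces, so C_x = 0.

C_x = 0, C_y = 825.8 N, D_y = 774.2 N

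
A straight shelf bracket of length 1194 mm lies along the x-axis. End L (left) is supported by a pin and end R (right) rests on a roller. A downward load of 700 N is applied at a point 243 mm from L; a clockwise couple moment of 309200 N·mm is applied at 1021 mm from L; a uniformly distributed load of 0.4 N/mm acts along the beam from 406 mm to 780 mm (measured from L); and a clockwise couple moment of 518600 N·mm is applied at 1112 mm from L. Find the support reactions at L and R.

L_x = 0, L_y = -60.46 N, R_y = 910.1 N

Resultant of the distributed load: 0.4 × 374 = 149.6 N at 593 mm from L.
Taking moments about L: R_y·1194 − 700·243 − 309200 − (0.4·374)·593 − 518600 = 0 → R_y = 1086612.8/1194 = 910.061 ≈ 910.1 N.
ΣF_y = 0: L_y + 910.061 − 700 − 0.4·374 = 0 → L_y = -60.46 N.
ΣF_x = 0: no horizontal applied forces, so L_x = 0.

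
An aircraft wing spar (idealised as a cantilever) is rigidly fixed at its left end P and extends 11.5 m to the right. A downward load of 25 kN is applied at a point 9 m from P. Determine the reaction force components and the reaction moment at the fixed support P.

ΣF_x = 0: P_x = 0.
ΣF_y = 0: P_y − 25 = 0 → P_y = 25.00 kN.
ΣM about P: M_P − 25·9 = 0 → M_P = 225.0 kN·m.

P_x = 0, P_y = 25.00 kN, M_P = 225.0 kN·m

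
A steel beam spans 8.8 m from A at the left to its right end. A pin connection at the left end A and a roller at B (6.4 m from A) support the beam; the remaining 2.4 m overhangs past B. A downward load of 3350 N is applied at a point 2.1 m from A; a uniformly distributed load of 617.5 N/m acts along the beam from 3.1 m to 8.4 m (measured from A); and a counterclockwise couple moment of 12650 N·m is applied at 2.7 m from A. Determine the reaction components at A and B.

A_x = 0, A_y = 4560 N, B_y = 2063 N

Resultant of the distributed load: 617.5 × 5.3 = 3272.75 N at 5.75 m from A.
Moments about A: B_y·6.4 − 3350·2.1 − (617.5·5.3)·5.75 + 12650 = 0 → B_y = 13203.3125/6.4 = 2063.02 ≈ 2063 N.
ΣF_y = 0: A_y + 2063.02 − 3350 − 617.5·5.3 = 0 → A_y = 4560 N.
ΣF_x = 0: no horizontal applied forces, so A_x = 0.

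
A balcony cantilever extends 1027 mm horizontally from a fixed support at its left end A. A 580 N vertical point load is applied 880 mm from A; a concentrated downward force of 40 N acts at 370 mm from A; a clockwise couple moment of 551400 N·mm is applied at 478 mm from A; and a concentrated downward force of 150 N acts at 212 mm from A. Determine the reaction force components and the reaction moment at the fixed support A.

ΣF_x = 0: A_x = 0.
ΣF_y = 0: A_y − 580 − 40 − 150 = 0 → A_y = 770.0 N.
ΣM about A: M_A − 580·880 − 40·370 − 551400 − 150·212 = 0 → M_A = 1108000 N·mm.

A_x = 0, A_y = 770.0 N, M_A = 1108000 N·mm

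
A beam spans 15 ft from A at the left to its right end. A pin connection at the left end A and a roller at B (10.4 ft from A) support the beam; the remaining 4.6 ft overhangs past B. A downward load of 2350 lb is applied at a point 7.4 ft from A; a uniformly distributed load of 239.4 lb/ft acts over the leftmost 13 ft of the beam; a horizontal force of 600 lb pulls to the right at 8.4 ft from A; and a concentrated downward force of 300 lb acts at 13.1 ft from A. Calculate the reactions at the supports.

Resultant of the distributed load: 239.4 × 13 = 3112.2 lb at 6.5 ft from A.
Taking moments about A: B_y·10.4 − 2350·7.4 − (239.4·13)·6.5 − 300·13.1 = 0 → B_y = 41549.3/10.4 = 3995.12 ≈ 3995 lb.
ΣF_y = 0: A_y + 3995.12 − 2350 − 239.4·13 − 300 = 0 → A_y = 1767 lb.
ΣF_x = 0: A_x + 600 = 0 → A_x = -600.0 lb.

A_x = -600.0 lb, A_y = 1767 lb, B_y = 3995 lb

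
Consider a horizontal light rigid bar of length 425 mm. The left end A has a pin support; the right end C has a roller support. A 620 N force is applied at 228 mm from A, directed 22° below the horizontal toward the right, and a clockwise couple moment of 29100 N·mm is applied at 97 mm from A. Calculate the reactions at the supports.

ΣM about A: C_y·425 − 620·sin22°·228 − 29100 = 0 → C_y = 82054.4/425 = 193.069 ≈ 193.1 N.
ΣF_y = 0: A_y + 193.069 − 620·sin22° = 0 → A_y = 39.19 N.
ΣF_x = 0: A_x + 620·cos22° = 0 → A_x = -574.9 N.

A_x = -574.9 N, A_y = 39.19 N, C_y = 193.1 N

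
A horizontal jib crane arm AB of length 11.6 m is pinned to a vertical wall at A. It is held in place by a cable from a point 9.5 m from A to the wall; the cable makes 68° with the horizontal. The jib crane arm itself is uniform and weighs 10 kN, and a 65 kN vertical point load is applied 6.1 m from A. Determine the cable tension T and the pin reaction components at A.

T = 51.60 kN, A_x = 19.33 kN, A_y = 27.16 kN

ΣM about A: T·sin68°·9.5 − 10·5.8 − 65·6.1 = 0 → T = 454.5/(9.5·0.927184) = 51.5994 ≈ 51.60 kN.
ΣF_x = 0: A_x − T·cos68° = 0 → A_x = 51.5994 × 0.374607 = 19.33 kN.
ΣF_y = 0: A_y + T·sin68° − 10 − 65 = 0 → A_y = 75 − 51.5994 × 0.927184 = 27.16 kN.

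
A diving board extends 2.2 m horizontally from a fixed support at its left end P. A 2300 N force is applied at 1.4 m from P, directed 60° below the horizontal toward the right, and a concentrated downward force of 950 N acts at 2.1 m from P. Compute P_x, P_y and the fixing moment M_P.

P_x = -1150 N, P_y = 2942 N, M_P = 4784 N·m

ΣF_x = 0: P_x + 2300·cos60° = 0 → P_x = -1150 N.
ΣF_y = 0: P_y − 2300·sin60° − 950 = 0 → P_y = 2942 N.
ΣM about P: M_P − 2300·sin60°·1.4 − 950·2.1 = 0 → M_P = 4784 N·m.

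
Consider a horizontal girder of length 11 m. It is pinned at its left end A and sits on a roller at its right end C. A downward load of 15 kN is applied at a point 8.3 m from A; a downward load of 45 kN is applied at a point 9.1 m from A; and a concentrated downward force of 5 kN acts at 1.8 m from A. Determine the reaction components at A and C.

A_x = 0, A_y = 15.64 kN, C_y = 49.36 kN

ΣM about A: C_y·11 − 15·8.3 − 45·9.1 − 5·1.8 = 0 → C_y = 543/11 = 49.3636 ≈ 49.36 kN.
ΣF_y = 0: A_y + 49.3636 − 15 − 45 − 5 = 0 → A_y = 15.64 kN.
ΣF_x = 0: no horizontal applied forces, so A_x = 0.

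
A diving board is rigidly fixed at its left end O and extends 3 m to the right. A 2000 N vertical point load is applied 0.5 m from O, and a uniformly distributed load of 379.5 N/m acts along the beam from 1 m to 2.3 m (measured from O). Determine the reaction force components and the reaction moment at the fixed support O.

O_x = 0, O_y = 2493 N, M_O = 1814 N·m

Resultant of the distributed load: 379.5 × 1.3 = 493.35 N at 1.65 m from O.
ΣF_x = 0: O_x = 0.
ΣF_y = 0: O_y − 2000 − 379.5·1.3 = 0 → O_y = 2493 N.
ΣM about O: M_O − 2000·0.5 − (379.5·1.3)·1.65 = 0 → M_O = 1814 N·m.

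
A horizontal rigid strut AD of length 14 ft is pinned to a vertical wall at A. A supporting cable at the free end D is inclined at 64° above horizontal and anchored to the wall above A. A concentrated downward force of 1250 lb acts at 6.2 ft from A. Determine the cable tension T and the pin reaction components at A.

ΣM about A: T·sin64°·14 − 1250·6.2 = 0 → T = 7750/(14·0.898794) = 615.905 ≈ 615.9 lb.
ΣF_x = 0: A_x − T·cos64° = 0 → A_x = 615.905 × 0.438371 = 270.0 lb.
ΣF_y = 0: A_y + T·sin64° − 1250 = 0 → A_y = 1250 − 615.905 × 0.898794 = 696.4 lb.

T = 615.9 lb, A_x = 270.0 lb, A_y = 696.4 lb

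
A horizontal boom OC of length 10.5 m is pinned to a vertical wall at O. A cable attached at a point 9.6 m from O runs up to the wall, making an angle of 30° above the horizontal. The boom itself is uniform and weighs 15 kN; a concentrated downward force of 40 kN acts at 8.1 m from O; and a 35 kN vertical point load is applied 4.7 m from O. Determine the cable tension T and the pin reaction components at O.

ΣM about O: T·sin30°·9.6 − 15·5.25 − 40·8.1 − 35·4.7 = 0 → T = 567.25/(9.6·0.5) = 118.177 ≈ 118.2 kN.
ΣF_x = 0: O_x − T·cos30° = 0 → O_x = 118.177 × 0.866025 = 102.3 kN.
ΣF_y = 0: O_y + T·sin30° − 15 − 40 − 35 = 0 → O_y = 90 − 118.177 × 0.5 = 30.91 kN.

T = 118.2 kN, O_x = 102.3 kN, O_y = 30.91 kN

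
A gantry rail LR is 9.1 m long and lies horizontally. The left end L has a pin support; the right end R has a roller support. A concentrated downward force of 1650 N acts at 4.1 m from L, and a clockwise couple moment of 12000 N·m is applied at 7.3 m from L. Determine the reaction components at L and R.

L_x = 0, L_y = -412.1 N, R_y = 2062 N

Taking moments about L: R_y·9.1 − 1650·4.1 − 12000 = 0 → R_y = 18765/9.1 = 2062.09 ≈ 2062 N.
ΣF_y = 0: L_y + 2062.09 − 1650 = 0 → L_y = -412.1 N.
ΣF_x = 0: no horizontal applied forces, so L_x = 0.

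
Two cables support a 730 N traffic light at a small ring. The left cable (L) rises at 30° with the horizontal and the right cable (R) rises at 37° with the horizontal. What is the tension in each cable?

ΣF_x = 0: −T_L·cos30° + T_R·cos37° = 0 → T_R = 1.08438·T_L.
ΣF_y = 0: T_L·sin30° + T_R·sin37° = 730.
Substitute: T_L·(0.5 + 1.08438·0.601815) = 730 → T_L = 633.353 ≈ 633.4 N.
Then T_R = 1.08438 × 633.353 = 686.8 N.

T_L = 633.4 N, T_R = 686.8 N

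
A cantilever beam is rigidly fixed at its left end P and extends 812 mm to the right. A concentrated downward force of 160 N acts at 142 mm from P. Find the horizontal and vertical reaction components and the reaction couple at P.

ΣF_x = 0: P_x = 0.
ΣF_y = 0: P_y − 160 = 0 → P_y = 160.0 N.
ΣM about P: M_P − 160·142 = 0 → M_P = 22720 N·mm.

P_x = 0, P_y = 160.0 N, M_P = 22720 N·mm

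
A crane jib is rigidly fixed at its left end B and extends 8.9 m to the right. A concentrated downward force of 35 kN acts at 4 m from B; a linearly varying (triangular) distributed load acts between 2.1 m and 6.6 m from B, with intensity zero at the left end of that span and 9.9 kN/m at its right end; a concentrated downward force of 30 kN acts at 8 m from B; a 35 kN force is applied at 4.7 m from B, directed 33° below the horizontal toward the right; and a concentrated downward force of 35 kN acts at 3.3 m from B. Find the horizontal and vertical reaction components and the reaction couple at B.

B_x = -29.35 kN, B_y = 141.3 kN, M_B = 698.7 kN·m

Resultant of the triangular load: ½ × 9.9 × 4.5 = 22.275 kN, acting at 5.1 m from B (one-third of the span from the peak).
ΣF_x = 0: B_x + 35·cos33° = 0 → B_x = -29.35 kN.
ΣF_y = 0: B_y − 35 − ½·9.9·4.5 − 30 − 35·sin33° − 35 = 0 → B_y = 141.3 kN.
ΣM about B: M_B − 35·4 − (½·9.9·4.5)·5.1 − 30·8 − 35·sin33°·4.7 − 35·3.3 = 0 → M_B = 698.7 kN·m.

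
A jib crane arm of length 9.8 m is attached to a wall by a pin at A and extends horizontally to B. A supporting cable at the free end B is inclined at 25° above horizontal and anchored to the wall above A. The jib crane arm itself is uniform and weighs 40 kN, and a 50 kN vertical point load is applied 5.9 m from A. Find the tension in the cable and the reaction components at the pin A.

T = 118.6 kN, A_x = 107.4 kN, A_y = 39.90 kN

ΣM about A: T·sin25°·9.8 − 40·4.9 − 50·5.9 = 0 → T = 491/(9.8·0.422618) = 118.552 ≈ 118.6 kN.
ΣF_x = 0: A_x − T·cos25° = 0 → A_x = 118.552 × 0.906308 = 107.4 kN.
ΣF_y = 0: A_y + T·sin25° − 40 − 50 = 0 → A_y = 90 − 118.552 × 0.422618 = 39.90 kN.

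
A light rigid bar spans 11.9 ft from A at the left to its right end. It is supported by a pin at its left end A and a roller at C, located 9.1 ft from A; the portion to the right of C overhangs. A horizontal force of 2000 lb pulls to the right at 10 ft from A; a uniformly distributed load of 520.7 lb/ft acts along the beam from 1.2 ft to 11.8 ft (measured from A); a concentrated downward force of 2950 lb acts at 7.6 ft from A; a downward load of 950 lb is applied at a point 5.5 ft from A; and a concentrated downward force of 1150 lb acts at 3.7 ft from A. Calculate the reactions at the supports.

A_x = -2000 lb, A_y = 3121 lb, C_y = 7448 lb

Resultant of the distributed load: 520.7 × 10.6 = 5519.42 lb at 6.5 ft from A.
Moments about A: C_y·9.1 − (520.7·10.6)·6.5 − 2950·7.6 − 950·5.5 − 1150·3.7 = 0 → C_y = 67776.23/9.1 = 7447.94 ≈ 7448 lb.
ΣF_y = 0: A_y + 7447.94 − 520.7·10.6 − 2950 − 950 − 1150 = 0 → A_y = 3121 lb.
ΣF_x = 0: A_x + 2000 = 0 → A_x = -2000 lb.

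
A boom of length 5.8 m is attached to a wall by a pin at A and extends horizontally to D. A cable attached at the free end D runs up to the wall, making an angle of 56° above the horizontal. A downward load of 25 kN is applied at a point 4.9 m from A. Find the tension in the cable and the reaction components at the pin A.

T = 25.48 kN, A_x = 14.25 kN, A_y = 3.879 kN

ΣM about A: T·sin56°·5.8 − 25·4.9 = 0 → T = 122.5/(5.8·0.829038) = 25.4761 ≈ 25.48 kN.
ΣF_x = 0: A_x − T·cos56° = 0 → A_x = 25.4761 × 0.559193 = 14.25 kN.
ΣF_y = 0: A_y + T·sin56° − 25 = 0 → A_y = 25 − 25.4761 × 0.829038 = 3.879 kN.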